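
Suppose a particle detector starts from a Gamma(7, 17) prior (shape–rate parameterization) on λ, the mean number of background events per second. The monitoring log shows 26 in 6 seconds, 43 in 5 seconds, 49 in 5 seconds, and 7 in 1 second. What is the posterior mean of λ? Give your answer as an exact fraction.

Total count: 26 + 43 + 49 + 7 = 125.
Total exposure: 6 + 5 + 5 + 1 = 17 seconds.
Gamma(α, β) with Poisson data over total exposure Σt gives posterior Gamma(α+Σx, β+Σt) = Gamma(132, 34).
Posterior mean = α'/β' = 132/34 = 66/17.

66/17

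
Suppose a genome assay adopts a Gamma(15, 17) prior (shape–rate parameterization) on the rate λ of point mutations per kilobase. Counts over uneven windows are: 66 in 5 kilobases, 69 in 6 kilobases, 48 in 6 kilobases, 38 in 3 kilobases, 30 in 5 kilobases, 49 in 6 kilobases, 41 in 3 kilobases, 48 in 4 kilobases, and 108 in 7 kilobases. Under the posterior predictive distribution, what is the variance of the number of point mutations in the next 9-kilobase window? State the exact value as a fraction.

Total count: 66 + 69 + 48 + 38 + 30 + 49 + 41 + 48 + 108 = 497.
Total exposure: 5 + 6 + 6 + 3 + 5 + 6 + 3 + 4 + 7 = 45 kilobases.
Gamma(α, β) with Poisson data over total exposure Σt gives posterior Gamma(α+Σx, β+Σt) = Gamma(512, 62).
The posterior predictive for a window of length T is Negative Binomial with variance T·α'·(β'+T)/β'² = 9·512·71/3844 = 81792/961.

81792/961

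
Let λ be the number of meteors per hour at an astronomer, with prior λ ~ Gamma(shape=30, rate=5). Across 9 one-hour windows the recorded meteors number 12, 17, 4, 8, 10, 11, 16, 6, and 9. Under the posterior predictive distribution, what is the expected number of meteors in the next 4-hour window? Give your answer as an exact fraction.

Total count: 12 + 17 + 4 + 8 + 10 + 11 + 16 + 6 + 9 = 93.
Total exposure: 9 hours.
Gamma(α, β) with Poisson data over total exposure Σt gives posterior Gamma(α+Σx, β+Σt) = Gamma(123, 14).
Predictive mean over a 4-hour window = T·E[λ|data] = 4·123/14 = 246/7.

246/7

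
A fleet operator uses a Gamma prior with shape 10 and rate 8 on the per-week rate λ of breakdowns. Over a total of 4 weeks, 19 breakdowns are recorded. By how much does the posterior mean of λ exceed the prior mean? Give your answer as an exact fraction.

7/6

Total count 19 over total exposure 4 weeks.
Gamma(α, β) with Poisson data over total exposure Σt gives posterior Gamma(α+Σx, β+Σt) = Gamma(29, 12).
Posterior mean = 29/12 = 29/12; prior mean = 10/8 = 5/4. Difference = 29/12 − 5/4 = 7/6.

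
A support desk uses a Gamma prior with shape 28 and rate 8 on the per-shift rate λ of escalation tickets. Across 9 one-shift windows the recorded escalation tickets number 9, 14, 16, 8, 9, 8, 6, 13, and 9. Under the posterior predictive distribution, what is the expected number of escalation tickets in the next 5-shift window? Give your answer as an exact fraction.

Total count: 9 + 14 + 16 + 8 + 9 + 8 + 6 + 13 + 9 = 92.
Total exposure: 9 shifts.
Conjugate update: add total count to the shape and total exposure to the rate, giving Gamma(120, 17).
Predictive mean over a 5-shift window = T·E[λ|data] = 5·120/17 = 600/17.

600/17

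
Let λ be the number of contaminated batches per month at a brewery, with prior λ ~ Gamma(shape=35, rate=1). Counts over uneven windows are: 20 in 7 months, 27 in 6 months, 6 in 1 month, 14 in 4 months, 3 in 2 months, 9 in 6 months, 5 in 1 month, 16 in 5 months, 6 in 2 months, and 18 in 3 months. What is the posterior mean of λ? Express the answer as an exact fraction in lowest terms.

159/38

Total count: 20 + 27 + 6 + 14 + 3 + 9 + 5 + 16 + 6 + 18 = 124.
Total exposure: 7 + 6 + 1 + 4 + 2 + 6 + 1 + 5 + 2 + 3 = 37 months.
The Gamma prior is conjugate for the Poisson rate, so λ | data ~ Gamma(35+124, 1+37) = Gamma(159, 38).
Posterior mean = α'/β' = 159/38.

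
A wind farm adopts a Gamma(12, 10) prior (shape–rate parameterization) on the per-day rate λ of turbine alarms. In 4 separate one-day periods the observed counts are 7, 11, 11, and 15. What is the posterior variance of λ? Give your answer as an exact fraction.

2/7

Total count: 7 + 11 + 11 + 15 = 44.
Total exposure: 4 days.
The Gamma prior is conjugate for the Poisson rate, so λ | data ~ Gamma(12+44, 10+4) = Gamma(56, 14).
Posterior variance = α'/β'² = 56/196 = 2/7.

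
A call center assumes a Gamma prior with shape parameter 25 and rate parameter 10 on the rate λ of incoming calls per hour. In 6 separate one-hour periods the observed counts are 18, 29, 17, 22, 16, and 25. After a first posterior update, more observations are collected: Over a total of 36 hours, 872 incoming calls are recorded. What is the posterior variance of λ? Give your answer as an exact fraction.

64/169

Total count: 18 + 29 + 17 + 22 + 16 + 25 = 127.
Total exposure: 6 hours.
After the first batch: Gamma(25 + 127, 10 + 6) = Gamma(152, 16).
Total count 872 over total exposure 36 hours.
After the second batch: Gamma(152 + 872, 16 + 36) = Gamma(1024, 52).
Posterior variance = α'/β'² = 1024/2704 = 64/169.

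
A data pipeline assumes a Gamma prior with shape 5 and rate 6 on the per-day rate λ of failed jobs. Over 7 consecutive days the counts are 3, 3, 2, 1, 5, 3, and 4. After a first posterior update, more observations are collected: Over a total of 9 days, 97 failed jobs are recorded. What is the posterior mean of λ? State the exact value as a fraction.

Total count: 3 + 3 + 2 + 1 + 5 + 3 + 4 = 21.
Total exposure: 7 days.
After the first batch: Gamma(5 + 21, 6 + 7) = Gamma(26, 13).
Total count 97 over total exposure 9 days.
After the second batch: Gamma(26 + 97, 13 + 9) = Gamma(123, 22).
Posterior mean = α'/β' = 123/22.

123/22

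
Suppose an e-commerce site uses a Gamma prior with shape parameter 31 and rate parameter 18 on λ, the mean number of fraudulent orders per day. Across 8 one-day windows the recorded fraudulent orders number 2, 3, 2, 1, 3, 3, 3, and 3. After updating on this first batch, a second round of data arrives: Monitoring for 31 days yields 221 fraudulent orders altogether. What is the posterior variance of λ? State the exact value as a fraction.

272/3249

Total count: 2 + 3 + 2 + 1 + 3 + 3 + 3 + 3 = 20.
Total exposure: 8 days.
After the first batch: Gamma(31 + 20, 18 + 8) = Gamma(51, 26).
Total count 221 over total exposure 31 days.
After the second batch: Gamma(51 + 221, 26 + 31) = Gamma(272, 57).
Posterior variance = α'/β'² = 272/3249.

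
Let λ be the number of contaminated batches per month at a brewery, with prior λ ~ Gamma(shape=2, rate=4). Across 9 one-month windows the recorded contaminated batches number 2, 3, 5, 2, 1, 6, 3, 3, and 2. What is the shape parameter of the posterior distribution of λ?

Total count: 2 + 3 + 5 + 2 + 1 + 6 + 3 + 3 + 2 = 27.
Total exposure: 9 months.
Conjugate update: add total count to the shape and total exposure to the rate, giving Gamma(29, 13).

29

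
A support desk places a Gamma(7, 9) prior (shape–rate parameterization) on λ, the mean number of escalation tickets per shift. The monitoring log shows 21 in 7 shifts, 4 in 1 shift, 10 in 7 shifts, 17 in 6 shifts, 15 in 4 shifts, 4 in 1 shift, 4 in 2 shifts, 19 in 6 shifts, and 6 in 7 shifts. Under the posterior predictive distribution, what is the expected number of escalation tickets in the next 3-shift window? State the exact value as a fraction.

Total count: 21 + 4 + 10 + 17 + 15 + 4 + 4 + 19 + 6 = 100.
Total exposure: 7 + 1 + 7 + 6 + 4 + 1 + 2 + 6 + 7 = 41 shifts.
By Gamma–Poisson conjugacy, the posterior is Gamma(α + Σx, β + Σt) = Gamma(7 + 100, 9 + 41) = Gamma(107, 50).
Predictive mean over a 3-shift window = T·E[λ|data] = 3·107/50 = 321/50.

321/50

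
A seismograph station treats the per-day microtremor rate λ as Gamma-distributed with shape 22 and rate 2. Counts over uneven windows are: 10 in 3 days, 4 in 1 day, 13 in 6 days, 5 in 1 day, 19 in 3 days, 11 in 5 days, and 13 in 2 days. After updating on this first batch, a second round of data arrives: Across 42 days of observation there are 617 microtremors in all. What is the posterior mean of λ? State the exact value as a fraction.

714/65

Total count: 10 + 4 + 13 + 5 + 19 + 11 + 13 = 75.
Total exposure: 3 + 1 + 6 + 1 + 3 + 5 + 2 = 21 days.
After the first batch: Gamma(22 + 75, 2 + 21) = Gamma(97, 23).
Total count 617 over total exposure 42 days.
After the second batch: Gamma(97 + 617, 23 + 42) = Gamma(714, 65).
Posterior mean = α'/β' = 714/65.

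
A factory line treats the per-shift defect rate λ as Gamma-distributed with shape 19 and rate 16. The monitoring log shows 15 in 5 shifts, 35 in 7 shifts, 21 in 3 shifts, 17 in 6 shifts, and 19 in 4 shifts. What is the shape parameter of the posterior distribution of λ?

Total count: 15 + 35 + 21 + 17 + 19 = 107.
Total exposure: 5 + 7 + 3 + 6 + 4 = 25 shifts.
Gamma(α, β) with Poisson data over total exposure Σt gives posterior Gamma(α+Σx, β+Σt) = Gamma(126, 41).

126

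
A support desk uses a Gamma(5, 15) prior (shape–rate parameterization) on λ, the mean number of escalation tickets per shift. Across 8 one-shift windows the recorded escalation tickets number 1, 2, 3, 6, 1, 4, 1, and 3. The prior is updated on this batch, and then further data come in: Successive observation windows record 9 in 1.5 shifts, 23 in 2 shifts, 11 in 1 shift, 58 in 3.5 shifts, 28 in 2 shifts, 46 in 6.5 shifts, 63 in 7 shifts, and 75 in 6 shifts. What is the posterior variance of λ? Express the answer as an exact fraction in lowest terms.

Total count: 1 + 2 + 3 + 6 + 1 + 4 + 1 + 3 = 21.
Total exposure: 8 shifts.
After the first batch: Gamma(5 + 21, 15 + 8) = Gamma(26, 23).
Total count: 9 + 23 + 11 + 58 + 28 + 46 + 63 + 75 = 313.
Total exposure: 1.5 + 2 + 1 + 3.5 + 2 + 6.5 + 7 + 6 = 29.5 shifts.
After the second batch: Gamma(26 + 313, 23 + 29.5) = Gamma(339, 105/2).
Posterior variance = α'/β'² = 339/(11025/4) = 452/3675.

452/3675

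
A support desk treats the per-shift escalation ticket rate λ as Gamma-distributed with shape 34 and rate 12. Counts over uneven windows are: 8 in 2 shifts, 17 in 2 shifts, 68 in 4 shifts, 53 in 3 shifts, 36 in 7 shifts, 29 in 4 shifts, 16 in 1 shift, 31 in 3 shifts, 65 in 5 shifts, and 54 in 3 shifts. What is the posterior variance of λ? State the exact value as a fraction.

Total count: 8 + 17 + 68 + 53 + 36 + 29 + 16 + 31 + 65 + 54 = 377.
Total exposure: 2 + 2 + 4 + 3 + 7 + 4 + 1 + 3 + 5 + 3 = 34 shifts.
Posterior: α' = 34 + 377 = 411, β' = 12 + 34 = 46.
Posterior variance = α'/β'² = 411/2116.

411/2116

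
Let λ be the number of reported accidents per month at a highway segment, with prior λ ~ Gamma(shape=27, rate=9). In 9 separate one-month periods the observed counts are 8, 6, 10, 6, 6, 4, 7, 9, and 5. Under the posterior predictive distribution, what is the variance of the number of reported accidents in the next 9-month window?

Total count: 8 + 6 + 10 + 6 + 6 + 4 + 7 + 9 + 5 = 61.
Total exposure: 9 months.
Posterior: α' = 27 + 61 = 88, β' = 9 + 9 = 18.
The posterior predictive for a window of length T is Negative Binomial with variance T·α'·(β'+T)/β'² = 9·88·27/324 = 66.

66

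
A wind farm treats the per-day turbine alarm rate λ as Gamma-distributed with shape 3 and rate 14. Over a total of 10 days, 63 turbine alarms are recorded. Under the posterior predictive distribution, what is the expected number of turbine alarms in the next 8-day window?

Total count 63 over total exposure 10 days.
Gamma(α, β) with Poisson data over total exposure Σt gives posterior Gamma(α+Σx, β+Σt) = Gamma(66, 24).
Predictive mean over an 8-day window = T·E[λ|data] = 8·66/24 = 22.

22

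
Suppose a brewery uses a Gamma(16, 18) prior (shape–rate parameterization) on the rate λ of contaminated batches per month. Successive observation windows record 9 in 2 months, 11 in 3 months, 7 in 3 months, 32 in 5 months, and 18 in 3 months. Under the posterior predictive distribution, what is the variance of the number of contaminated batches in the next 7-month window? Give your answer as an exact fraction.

26691/1156

Total count: 9 + 11 + 7 + 32 + 18 = 77.
Total exposure: 2 + 3 + 3 + 5 + 3 = 16 months.
Conjugate update: add total count to the shape and total exposure to the rate, giving Gamma(93, 34).
The posterior predictive for a window of length T is Negative Binomial with variance T·α'·(β'+T)/β'² = 7·93·41/1156 = 26691/1156.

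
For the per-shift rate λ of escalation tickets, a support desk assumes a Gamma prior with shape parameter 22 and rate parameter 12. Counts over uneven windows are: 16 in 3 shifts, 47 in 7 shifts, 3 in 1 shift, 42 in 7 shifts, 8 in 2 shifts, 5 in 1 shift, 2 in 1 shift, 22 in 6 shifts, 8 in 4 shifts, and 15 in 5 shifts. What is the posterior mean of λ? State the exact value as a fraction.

Total count: 16 + 47 + 3 + 42 + 8 + 5 + 2 + 22 + 8 + 15 = 168.
Total exposure: 3 + 7 + 1 + 7 + 2 + 1 + 1 + 6 + 4 + 5 = 37 shifts.
Gamma(α, β) with Poisson data over total exposure Σt gives posterior Gamma(α+Σx, β+Σt) = Gamma(190, 49).
Posterior mean = α'/β' = 190/49.

190/49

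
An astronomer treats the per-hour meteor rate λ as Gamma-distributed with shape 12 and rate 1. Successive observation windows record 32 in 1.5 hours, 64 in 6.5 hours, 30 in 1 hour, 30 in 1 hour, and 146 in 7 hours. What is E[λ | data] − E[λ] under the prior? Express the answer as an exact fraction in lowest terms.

49/9

Total count: 32 + 64 + 30 + 30 + 146 = 302.
Total exposure: 1.5 + 6.5 + 1 + 1 + 7 = 17 hours.
Posterior: α' = 12 + 302 = 314, β' = 1 + 17 = 18.
Posterior mean = 314/18 = 157/9; prior mean = 12/1 = 12. Difference = 157/9 − 12 = 49/9.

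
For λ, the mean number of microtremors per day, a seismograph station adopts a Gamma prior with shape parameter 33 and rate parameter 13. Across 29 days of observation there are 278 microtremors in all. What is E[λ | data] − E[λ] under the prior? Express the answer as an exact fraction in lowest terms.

Total count 278 over total exposure 29 days.
Gamma(α, β) with Poisson data over total exposure Σt gives posterior Gamma(α+Σx, β+Σt) = Gamma(311, 42).
Posterior mean = 311/42 = 311/42; prior mean = 33/13 = 33/13. Difference = 311/42 − 33/13 = 2657/546.

2657/546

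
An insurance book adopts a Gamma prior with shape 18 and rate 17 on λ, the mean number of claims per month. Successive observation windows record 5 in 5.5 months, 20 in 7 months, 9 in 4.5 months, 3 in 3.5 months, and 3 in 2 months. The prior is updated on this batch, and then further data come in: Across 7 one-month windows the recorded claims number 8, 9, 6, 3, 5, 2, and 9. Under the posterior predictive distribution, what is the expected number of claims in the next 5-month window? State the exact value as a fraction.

Total count: 5 + 20 + 9 + 3 + 3 = 40.
Total exposure: 5.5 + 7 + 4.5 + 3.5 + 2 = 22.5 months.
After the first batch: Gamma(18 + 40, 17 + 22.5) = Gamma(58, 79/2).
Total count: 8 + 9 + 6 + 3 + 5 + 2 + 9 = 42.
Total exposure: 7 months.
After the second batch: Gamma(58 + 42, 79/2 + 7) = Gamma(100, 93/2).
Predictive mean over a 5-month window = T·E[λ|data] = 5·100/(93/2) = 1000/93.

1000/93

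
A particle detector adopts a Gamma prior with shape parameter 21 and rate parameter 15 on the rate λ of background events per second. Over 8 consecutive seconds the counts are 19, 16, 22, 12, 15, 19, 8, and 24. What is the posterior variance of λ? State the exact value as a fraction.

Total count: 19 + 16 + 22 + 12 + 15 + 19 + 8 + 24 = 135.
Total exposure: 8 seconds.
Conjugate update: add total count to the shape and total exposure to the rate, giving Gamma(156, 23).
Posterior variance = α'/β'² = 156/529.

156/529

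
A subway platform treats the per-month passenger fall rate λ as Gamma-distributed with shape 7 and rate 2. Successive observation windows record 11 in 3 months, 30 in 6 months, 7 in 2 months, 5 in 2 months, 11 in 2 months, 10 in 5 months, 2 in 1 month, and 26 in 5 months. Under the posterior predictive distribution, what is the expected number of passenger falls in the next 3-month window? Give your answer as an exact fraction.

Total count: 11 + 30 + 7 + 5 + 11 + 10 + 2 + 26 = 102.
Total exposure: 3 + 6 + 2 + 2 + 2 + 5 + 1 + 5 = 26 months.
Gamma(α, β) with Poisson data over total exposure Σt gives posterior Gamma(α+Σx, β+Σt) = Gamma(109, 28).
Predictive mean over a 3-month window = T·E[λ|data] = 3·109/28 = 327/28.

327/28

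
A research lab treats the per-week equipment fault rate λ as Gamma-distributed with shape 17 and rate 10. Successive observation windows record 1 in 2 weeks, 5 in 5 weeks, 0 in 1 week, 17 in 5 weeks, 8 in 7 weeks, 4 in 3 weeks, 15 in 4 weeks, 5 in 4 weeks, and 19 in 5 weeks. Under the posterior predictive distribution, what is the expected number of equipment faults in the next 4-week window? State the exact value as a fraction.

182/23

Total count: 1 + 5 + 0 + 17 + 8 + 4 + 15 + 5 + 19 = 74.
Total exposure: 2 + 5 + 1 + 5 + 7 + 3 + 4 + 4 + 5 = 36 weeks.
Conjugate update: add total count to the shape and total exposure to the rate, giving Gamma(91, 46).
Predictive mean over a 4-week window = T·E[λ|data] = 4·91/46 = 182/23.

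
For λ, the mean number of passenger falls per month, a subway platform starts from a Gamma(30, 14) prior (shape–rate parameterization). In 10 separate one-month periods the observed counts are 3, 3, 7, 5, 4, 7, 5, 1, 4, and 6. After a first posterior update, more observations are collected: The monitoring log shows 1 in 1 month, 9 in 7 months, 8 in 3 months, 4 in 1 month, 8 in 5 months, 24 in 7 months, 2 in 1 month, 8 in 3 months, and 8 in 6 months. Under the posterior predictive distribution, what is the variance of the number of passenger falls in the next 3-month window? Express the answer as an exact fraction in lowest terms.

Total count: 3 + 3 + 7 + 5 + 4 + 7 + 5 + 1 + 4 + 6 = 45.
Total exposure: 10 months.
After the first batch: Gamma(30 + 45, 14 + 10) = Gamma(75, 24).
Total count: 1 + 9 + 8 + 4 + 8 + 24 + 2 + 8 + 8 = 72.
Total exposure: 1 + 7 + 3 + 1 + 5 + 7 + 1 + 3 + 6 = 34 months.
After the second batch: Gamma(75 + 72, 24 + 34) = Gamma(147, 58).
The posterior predictive for a window of length T is Negative Binomial with variance T·α'·(β'+T)/β'² = 3·147·61/3364 = 26901/3364.

26901/3364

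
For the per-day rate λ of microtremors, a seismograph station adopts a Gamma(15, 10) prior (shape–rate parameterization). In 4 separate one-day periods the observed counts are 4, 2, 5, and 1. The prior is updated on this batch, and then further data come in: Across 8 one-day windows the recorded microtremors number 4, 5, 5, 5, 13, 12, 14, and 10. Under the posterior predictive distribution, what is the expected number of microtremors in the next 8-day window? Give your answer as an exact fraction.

380/11

Total count: 4 + 2 + 5 + 1 = 12.
Total exposure: 4 days.
After the first batch: Gamma(15 + 12, 10 + 4) = Gamma(27, 14).
Total count: 4 + 5 + 5 + 5 + 13 + 12 + 14 + 10 = 68.
Total exposure: 8 days.
After the second batch: Gamma(27 + 68, 14 + 8) = Gamma(95, 22).
Predictive mean over an 8-day window = T·E[λ|data] = 8·95/22 = 380/11.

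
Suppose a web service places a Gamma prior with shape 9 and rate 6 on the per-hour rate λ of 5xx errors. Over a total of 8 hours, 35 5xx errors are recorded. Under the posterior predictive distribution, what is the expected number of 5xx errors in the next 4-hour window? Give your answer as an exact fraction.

88/7

Total count 35 over total exposure 8 hours.
Posterior: α' = 9 + 35 = 44, β' = 6 + 8 = 14.
Predictive mean over a 4-hour window = T·E[λ|data] = 4·44/14 = 88/7.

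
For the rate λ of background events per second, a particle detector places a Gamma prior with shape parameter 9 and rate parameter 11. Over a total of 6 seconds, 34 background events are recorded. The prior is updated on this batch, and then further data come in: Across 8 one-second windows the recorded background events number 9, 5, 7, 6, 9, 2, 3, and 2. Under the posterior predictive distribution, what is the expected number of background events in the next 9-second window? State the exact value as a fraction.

774/25

Total count 34 over total exposure 6 seconds.
After the first batch: Gamma(9 + 34, 11 + 6) = Gamma(43, 17).
Total count: 9 + 5 + 7 + 6 + 9 + 2 + 3 + 2 = 43.
Total exposure: 8 seconds.
After the second batch: Gamma(43 + 43, 17 + 8) = Gamma(86, 25).
Predictive mean over a 9-second window = T·E[λ|data] = 9·86/25 = 774/25.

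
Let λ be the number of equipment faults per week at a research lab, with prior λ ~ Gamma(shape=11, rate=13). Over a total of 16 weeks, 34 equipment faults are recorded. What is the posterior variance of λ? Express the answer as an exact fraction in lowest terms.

Total count 34 over total exposure 16 weeks.
Posterior: α' = 11 + 34 = 45, β' = 13 + 16 = 29.
Posterior variance = α'/β'² = 45/841.

45/841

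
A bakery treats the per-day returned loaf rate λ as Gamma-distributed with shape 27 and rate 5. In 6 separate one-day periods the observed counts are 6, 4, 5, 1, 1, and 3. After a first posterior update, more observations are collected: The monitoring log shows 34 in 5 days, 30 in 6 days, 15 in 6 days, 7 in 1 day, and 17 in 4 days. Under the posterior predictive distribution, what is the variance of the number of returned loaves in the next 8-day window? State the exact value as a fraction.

Total count: 6 + 4 + 5 + 1 + 1 + 3 = 20.
Total exposure: 6 days.
After the first batch: Gamma(27 + 20, 5 + 6) = Gamma(47, 11).
Total count: 34 + 30 + 15 + 7 + 17 = 103.
Total exposure: 5 + 6 + 6 + 1 + 4 = 22 days.
After the second batch: Gamma(47 + 103, 11 + 22) = Gamma(150, 33).
The posterior predictive for a window of length T is Negative Binomial with variance T·α'·(β'+T)/β'² = 8·150·41/1089 = 16400/363.

16400/363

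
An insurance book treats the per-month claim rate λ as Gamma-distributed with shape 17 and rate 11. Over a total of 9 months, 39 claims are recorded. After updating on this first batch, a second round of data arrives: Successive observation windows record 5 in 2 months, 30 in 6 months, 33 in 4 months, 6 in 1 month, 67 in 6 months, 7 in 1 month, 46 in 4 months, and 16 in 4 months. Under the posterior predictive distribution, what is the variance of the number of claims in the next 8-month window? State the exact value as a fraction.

931/18

Total count 39 over total exposure 9 months.
After the first batch: Gamma(17 + 39, 11 + 9) = Gamma(56, 20).
Total count: 5 + 30 + 33 + 6 + 67 + 7 + 46 + 16 = 210.
Total exposure: 2 + 6 + 4 + 1 + 6 + 1 + 4 + 4 = 28 months.
After the second batch: Gamma(56 + 210, 20 + 28) = Gamma(266, 48).
The posterior predictive for a window of length T is Negative Binomial with variance T·α'·(β'+T)/β'² = 8·266·56/2304 = 931/18.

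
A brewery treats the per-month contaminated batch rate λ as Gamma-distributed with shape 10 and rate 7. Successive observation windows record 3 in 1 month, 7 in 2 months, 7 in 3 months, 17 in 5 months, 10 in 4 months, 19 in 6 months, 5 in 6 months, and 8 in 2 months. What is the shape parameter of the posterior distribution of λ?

Total count: 3 + 7 + 7 + 17 + 10 + 19 + 5 + 8 = 76.
Total exposure: 1 + 2 + 3 + 5 + 4 + 6 + 6 + 2 = 29 months.
By Gamma–Poisson conjugacy, the posterior is Gamma(α + Σx, β + Σt) = Gamma(10 + 76, 7 + 29) = Gamma(86, 36).

86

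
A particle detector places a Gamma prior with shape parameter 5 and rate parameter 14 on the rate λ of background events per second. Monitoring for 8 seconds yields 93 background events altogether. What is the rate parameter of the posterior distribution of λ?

22

Total count 93 over total exposure 8 seconds.
The Gamma prior is conjugate for the Poisson rate, so λ | data ~ Gamma(5+93, 14+8) = Gamma(98, 22).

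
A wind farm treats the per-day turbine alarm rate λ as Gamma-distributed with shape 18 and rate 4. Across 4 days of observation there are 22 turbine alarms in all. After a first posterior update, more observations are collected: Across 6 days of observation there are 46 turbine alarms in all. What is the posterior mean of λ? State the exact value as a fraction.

43/7

Total count 22 over total exposure 4 days.
After the first batch: Gamma(18 + 22, 4 + 4) = Gamma(40, 8).
Total count 46 over total exposure 6 days.
After the second batch: Gamma(40 + 46, 8 + 6) = Gamma(86, 14).
Posterior mean = α'/β' = 86/14 = 43/7.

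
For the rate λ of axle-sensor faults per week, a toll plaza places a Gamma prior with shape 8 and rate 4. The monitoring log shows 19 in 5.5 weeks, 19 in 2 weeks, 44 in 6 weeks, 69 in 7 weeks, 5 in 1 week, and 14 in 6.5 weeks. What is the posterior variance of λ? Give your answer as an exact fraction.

89/512

Total count: 19 + 19 + 44 + 69 + 5 + 14 = 170.
Total exposure: 5.5 + 2 + 6 + 7 + 1 + 6.5 = 28 weeks.
Conjugate update: add total count to the shape and total exposure to the rate, giving Gamma(178, 32).
Posterior variance = α'/β'² = 178/1024 = 89/512.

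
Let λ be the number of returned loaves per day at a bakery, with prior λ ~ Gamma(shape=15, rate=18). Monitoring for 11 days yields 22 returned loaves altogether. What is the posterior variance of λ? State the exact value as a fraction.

37/841

Total count 22 over total exposure 11 days.
The Gamma prior is conjugate for the Poisson rate, so λ | data ~ Gamma(15+22, 18+11) = Gamma(37, 29).
Posterior variance = α'/β'² = 37/841.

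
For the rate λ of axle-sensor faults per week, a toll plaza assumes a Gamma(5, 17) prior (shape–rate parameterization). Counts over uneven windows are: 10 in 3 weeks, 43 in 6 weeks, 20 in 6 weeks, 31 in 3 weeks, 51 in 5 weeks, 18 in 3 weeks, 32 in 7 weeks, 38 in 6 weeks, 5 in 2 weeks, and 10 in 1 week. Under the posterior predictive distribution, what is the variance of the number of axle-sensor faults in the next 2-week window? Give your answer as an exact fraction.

Total count: 10 + 43 + 20 + 31 + 51 + 18 + 32 + 38 + 5 + 10 = 258.
Total exposure: 3 + 6 + 6 + 3 + 5 + 3 + 7 + 6 + 2 + 1 = 42 weeks.
The Gamma prior is conjugate for the Poisson rate, so λ | data ~ Gamma(5+258, 17+42) = Gamma(263, 59).
The posterior predictive for a window of length T is Negative Binomial with variance T·α'·(β'+T)/β'² = 2·263·61/3481 = 32086/3481.

32086/3481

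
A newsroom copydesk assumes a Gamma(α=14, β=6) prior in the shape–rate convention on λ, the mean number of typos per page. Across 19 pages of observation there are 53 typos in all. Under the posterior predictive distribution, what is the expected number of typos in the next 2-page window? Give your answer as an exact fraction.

134/25

Total count 53 over total exposure 19 pages.
Conjugate update: add total count to the shape and total exposure to the rate, giving Gamma(67, 25).
Predictive mean over a 2-page window = T·E[λ|data] = 2·67/25 = 134/25.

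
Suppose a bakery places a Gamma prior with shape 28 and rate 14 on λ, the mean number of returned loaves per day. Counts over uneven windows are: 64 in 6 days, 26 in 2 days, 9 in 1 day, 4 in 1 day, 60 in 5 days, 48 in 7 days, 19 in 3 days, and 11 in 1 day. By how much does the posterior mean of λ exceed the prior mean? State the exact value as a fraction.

189/40

Total count: 64 + 26 + 9 + 4 + 60 + 48 + 19 + 11 = 241.
Total exposure: 6 + 2 + 1 + 1 + 5 + 7 + 3 + 1 = 26 days.
Gamma(α, β) with Poisson data over total exposure Σt gives posterior Gamma(α+Σx, β+Σt) = Gamma(269, 40).
Posterior mean = 269/40 = 269/40; prior mean = 28/14 = 2. Difference = 269/40 − 2 = 189/40.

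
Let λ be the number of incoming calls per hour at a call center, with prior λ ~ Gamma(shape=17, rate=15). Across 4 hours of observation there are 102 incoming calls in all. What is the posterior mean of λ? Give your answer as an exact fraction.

119/19

Total count 102 over total exposure 4 hours.
Posterior: α' = 17 + 102 = 119, β' = 15 + 4 = 19.
Posterior mean = α'/β' = 119/19.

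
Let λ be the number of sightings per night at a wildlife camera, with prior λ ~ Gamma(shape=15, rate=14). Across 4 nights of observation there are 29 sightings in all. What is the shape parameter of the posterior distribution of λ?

Total count 29 over total exposure 4 nights.
Conjugate update: add total count to the shape and total exposure to the rate, giving Gamma(44, 18).

44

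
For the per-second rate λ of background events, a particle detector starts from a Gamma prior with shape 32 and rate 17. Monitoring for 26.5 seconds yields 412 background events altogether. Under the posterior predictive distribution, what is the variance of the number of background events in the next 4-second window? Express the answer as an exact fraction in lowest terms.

112480/2523

Total count 412 over total exposure 26.5 seconds.
Conjugate update: add total count to the shape and total exposure to the rate, giving Gamma(444, 87/2).
The posterior predictive for a window of length T is Negative Binomial with variance T·α'·(β'+T)/β'² = 4·444·(95/2)/(7569/4) = 112480/2523.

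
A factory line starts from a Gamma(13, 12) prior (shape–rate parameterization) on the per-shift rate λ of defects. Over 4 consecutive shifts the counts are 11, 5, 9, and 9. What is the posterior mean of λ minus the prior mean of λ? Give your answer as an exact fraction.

Total count: 11 + 5 + 9 + 9 = 34.
Total exposure: 4 shifts.
Conjugate update: add total count to the shape and total exposure to the rate, giving Gamma(47, 16).
Posterior mean = 47/16 = 47/16; prior mean = 13/12 = 13/12. Difference = 47/16 − 13/12 = 89/48.

89/48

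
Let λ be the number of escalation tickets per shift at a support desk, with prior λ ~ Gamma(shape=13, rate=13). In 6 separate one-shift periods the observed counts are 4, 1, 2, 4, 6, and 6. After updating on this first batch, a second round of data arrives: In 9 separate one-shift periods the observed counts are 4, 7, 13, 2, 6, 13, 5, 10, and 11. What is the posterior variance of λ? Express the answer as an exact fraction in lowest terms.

107/784

Total count: 4 + 1 + 2 + 4 + 6 + 6 = 23.
Total exposure: 6 shifts.
After the first batch: Gamma(13 + 23, 13 + 6) = Gamma(36, 19).
Total count: 4 + 7 + 13 + 2 + 6 + 13 + 5 + 10 + 11 = 71.
Total exposure: 9 shifts.
After the second batch: Gamma(36 + 71, 19 + 9) = Gamma(107, 28).
Posterior variance = α'/β'² = 107/784.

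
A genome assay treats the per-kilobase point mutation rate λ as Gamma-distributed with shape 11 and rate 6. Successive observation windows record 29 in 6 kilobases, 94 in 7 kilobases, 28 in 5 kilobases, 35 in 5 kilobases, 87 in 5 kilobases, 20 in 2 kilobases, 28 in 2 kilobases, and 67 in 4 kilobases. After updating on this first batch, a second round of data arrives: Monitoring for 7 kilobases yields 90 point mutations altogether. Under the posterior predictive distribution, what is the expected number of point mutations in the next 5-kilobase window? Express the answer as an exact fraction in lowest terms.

2445/49

Total count: 29 + 94 + 28 + 35 + 87 + 20 + 28 + 67 = 388.
Total exposure: 6 + 7 + 5 + 5 + 5 + 2 + 2 + 4 = 36 kilobases.
After the first batch: Gamma(11 + 388, 6 + 36) = Gamma(399, 42).
Total count 90 over total exposure 7 kilobases.
After the second batch: Gamma(399 + 90, 42 + 7) = Gamma(489, 49).
Predictive mean over a 5-kilobase window = T·E[λ|data] = 5·489/49 = 2445/49.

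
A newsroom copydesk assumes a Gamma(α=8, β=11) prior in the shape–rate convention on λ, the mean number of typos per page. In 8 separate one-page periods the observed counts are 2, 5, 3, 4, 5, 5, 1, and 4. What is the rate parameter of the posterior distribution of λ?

19

Total count: 2 + 5 + 3 + 4 + 5 + 5 + 1 + 4 = 29.
Total exposure: 8 pages.
By Gamma–Poisson conjugacy, the posterior is Gamma(α + Σx, β + Σt) = Gamma(8 + 29, 11 + 8) = Gamma(37, 19).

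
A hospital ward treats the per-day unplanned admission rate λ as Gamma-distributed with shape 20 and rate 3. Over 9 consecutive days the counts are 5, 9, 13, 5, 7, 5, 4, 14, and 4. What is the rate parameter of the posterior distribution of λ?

12

Total count: 5 + 9 + 13 + 5 + 7 + 5 + 4 + 14 + 4 = 66.
Total exposure: 9 days.
Gamma(α, β) with Poisson data over total exposure Σt gives posterior Gamma(α+Σx, β+Σt) = Gamma(86, 12).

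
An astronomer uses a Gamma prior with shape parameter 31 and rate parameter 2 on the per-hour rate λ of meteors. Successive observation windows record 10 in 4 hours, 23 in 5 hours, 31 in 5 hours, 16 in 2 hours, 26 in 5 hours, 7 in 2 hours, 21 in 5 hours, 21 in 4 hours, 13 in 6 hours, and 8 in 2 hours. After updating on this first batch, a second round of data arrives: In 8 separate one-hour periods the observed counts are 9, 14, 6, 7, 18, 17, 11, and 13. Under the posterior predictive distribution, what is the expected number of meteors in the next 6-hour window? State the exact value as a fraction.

Total count: 10 + 23 + 31 + 16 + 26 + 7 + 21 + 21 + 13 + 8 = 176.
Total exposure: 4 + 5 + 5 + 2 + 5 + 2 + 5 + 4 + 6 + 2 = 40 hours.
After the first batch: Gamma(31 + 176, 2 + 40) = Gamma(207, 42).
Total count: 9 + 14 + 6 + 7 + 18 + 17 + 11 + 13 = 95.
Total exposure: 8 hours.
After the second batch: Gamma(207 + 95, 42 + 8) = Gamma(302, 50).
Predictive mean over a 6-hour window = T·E[λ|data] = 6·302/50 = 906/25.

906/25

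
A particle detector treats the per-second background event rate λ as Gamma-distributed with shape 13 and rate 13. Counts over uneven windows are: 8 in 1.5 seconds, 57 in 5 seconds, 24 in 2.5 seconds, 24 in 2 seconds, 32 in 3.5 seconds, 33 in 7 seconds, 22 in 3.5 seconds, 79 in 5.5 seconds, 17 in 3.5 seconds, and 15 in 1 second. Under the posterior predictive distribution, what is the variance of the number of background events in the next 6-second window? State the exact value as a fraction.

Total count: 8 + 57 + 24 + 24 + 32 + 33 + 22 + 79 + 17 + 15 = 311.
Total exposure: 1.5 + 5 + 2.5 + 2 + 3.5 + 7 + 3.5 + 5.5 + 3.5 + 1 = 35 seconds.
Conjugate update: add total count to the shape and total exposure to the rate, giving Gamma(324, 48).
The posterior predictive for a window of length T is Negative Binomial with variance T·α'·(β'+T)/β'² = 6·324·54/2304 = 729/16.

729/16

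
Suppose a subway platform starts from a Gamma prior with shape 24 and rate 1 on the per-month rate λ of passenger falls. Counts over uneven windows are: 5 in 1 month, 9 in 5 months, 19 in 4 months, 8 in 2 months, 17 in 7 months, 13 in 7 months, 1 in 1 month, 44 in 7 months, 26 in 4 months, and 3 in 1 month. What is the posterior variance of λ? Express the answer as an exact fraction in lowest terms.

Total count: 5 + 9 + 19 + 8 + 17 + 13 + 1 + 44 + 26 + 3 = 145.
Total exposure: 1 + 5 + 4 + 2 + 7 + 7 + 1 + 7 + 4 + 1 = 39 months.
The Gamma prior is conjugate for the Poisson rate, so λ | data ~ Gamma(24+145, 1+39) = Gamma(169, 40).
Posterior variance = α'/β'² = 169/1600.

169/1600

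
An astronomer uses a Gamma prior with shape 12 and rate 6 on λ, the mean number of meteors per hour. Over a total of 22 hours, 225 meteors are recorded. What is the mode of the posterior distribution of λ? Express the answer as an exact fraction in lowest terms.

59/7

Total count 225 over total exposure 22 hours.
Posterior: α' = 12 + 225 = 237, β' = 6 + 22 = 28.
Posterior mode = (α'−1)/β' = 236/28 = 59/7.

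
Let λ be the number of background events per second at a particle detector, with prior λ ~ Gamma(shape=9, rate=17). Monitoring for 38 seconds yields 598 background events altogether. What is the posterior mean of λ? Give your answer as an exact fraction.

Total count 598 over total exposure 38 seconds.
By Gamma–Poisson conjugacy, the posterior is Gamma(α + Σx, β + Σt) = Gamma(9 + 598, 17 + 38) = Gamma(607, 55).
Posterior mean = α'/β' = 607/55.

607/55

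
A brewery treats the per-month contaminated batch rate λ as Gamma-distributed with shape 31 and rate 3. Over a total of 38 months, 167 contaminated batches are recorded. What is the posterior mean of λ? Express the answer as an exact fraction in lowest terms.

Total count 167 over total exposure 38 months.
Gamma(α, β) with Poisson data over total exposure Σt gives posterior Gamma(α+Σx, β+Σt) = Gamma(198, 41).
Posterior mean = α'/β' = 198/41.

198/41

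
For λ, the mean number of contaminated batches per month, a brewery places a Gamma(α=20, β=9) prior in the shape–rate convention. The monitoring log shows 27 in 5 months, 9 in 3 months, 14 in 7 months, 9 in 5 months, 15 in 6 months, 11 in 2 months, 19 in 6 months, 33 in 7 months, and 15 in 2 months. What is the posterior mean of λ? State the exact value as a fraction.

43/13

Total count: 27 + 9 + 14 + 9 + 15 + 11 + 19 + 33 + 15 = 152.
Total exposure: 5 + 3 + 7 + 5 + 6 + 2 + 6 + 7 + 2 = 43 months.
Posterior: α' = 20 + 152 = 172, β' = 9 + 43 = 52.
Posterior mean = α'/β' = 172/52 = 43/13.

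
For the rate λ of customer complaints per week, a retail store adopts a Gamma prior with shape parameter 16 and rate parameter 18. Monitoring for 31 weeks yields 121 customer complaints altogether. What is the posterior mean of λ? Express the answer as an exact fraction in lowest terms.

Total count 121 over total exposure 31 weeks.
Conjugate update: add total count to the shape and total exposure to the rate, giving Gamma(137, 49).
Posterior mean = α'/β' = 137/49.

137/49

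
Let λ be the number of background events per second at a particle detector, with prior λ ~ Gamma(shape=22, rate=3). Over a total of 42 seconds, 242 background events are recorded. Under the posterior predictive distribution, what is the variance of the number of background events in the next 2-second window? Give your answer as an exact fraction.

8272/675

Total count 242 over total exposure 42 seconds.
Gamma(α, β) with Poisson data over total exposure Σt gives posterior Gamma(α+Σx, β+Σt) = Gamma(264, 45).
The posterior predictive for a window of length T is Negative Binomial with variance T·α'·(β'+T)/β'² = 2·264·47/2025 = 8272/675.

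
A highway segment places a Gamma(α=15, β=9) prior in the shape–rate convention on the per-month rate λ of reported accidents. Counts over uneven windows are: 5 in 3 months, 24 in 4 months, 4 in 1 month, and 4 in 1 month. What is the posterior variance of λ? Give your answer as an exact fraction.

Total count: 5 + 24 + 4 + 4 = 37.
Total exposure: 3 + 4 + 1 + 1 = 9 months.
Posterior: α' = 15 + 37 = 52, β' = 9 + 9 = 18.
Posterior variance = α'/β'² = 52/324 = 13/81.

13/81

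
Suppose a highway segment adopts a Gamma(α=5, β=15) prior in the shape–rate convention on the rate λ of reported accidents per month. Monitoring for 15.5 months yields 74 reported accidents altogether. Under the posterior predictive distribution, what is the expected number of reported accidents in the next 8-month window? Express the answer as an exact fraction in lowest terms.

1264/61

Total count 74 over total exposure 15.5 months.
By Gamma–Poisson conjugacy, the posterior is Gamma(α + Σx, β + Σt) = Gamma(5 + 74, 15 + 15.5) = Gamma(79, 61/2).
Predictive mean over an 8-month window = T·E[λ|data] = 8·79/(61/2) = 1264/61.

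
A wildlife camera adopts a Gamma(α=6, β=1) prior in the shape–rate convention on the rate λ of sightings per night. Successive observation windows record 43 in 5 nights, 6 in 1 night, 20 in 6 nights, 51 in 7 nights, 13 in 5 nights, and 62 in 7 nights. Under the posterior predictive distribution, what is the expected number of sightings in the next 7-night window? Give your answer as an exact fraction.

Total count: 43 + 6 + 20 + 51 + 13 + 62 = 195.
Total exposure: 5 + 1 + 6 + 7 + 5 + 7 = 31 nights.
Gamma(α, β) with Poisson data over total exposure Σt gives posterior Gamma(α+Σx, β+Σt) = Gamma(201, 32).
Predictive mean over a 7-night window = T·E[λ|data] = 7·201/32 = 1407/32.

1407/32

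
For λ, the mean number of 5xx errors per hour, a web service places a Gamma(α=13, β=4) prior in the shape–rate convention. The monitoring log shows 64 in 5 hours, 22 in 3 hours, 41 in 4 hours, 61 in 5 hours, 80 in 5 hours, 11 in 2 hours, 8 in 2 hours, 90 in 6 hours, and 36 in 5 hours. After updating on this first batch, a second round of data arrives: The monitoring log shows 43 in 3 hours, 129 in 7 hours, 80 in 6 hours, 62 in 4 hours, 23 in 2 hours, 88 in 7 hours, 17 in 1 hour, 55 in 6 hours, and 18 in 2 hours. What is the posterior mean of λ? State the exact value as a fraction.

941/79

Total count: 64 + 22 + 41 + 61 + 80 + 11 + 8 + 90 + 36 = 413.
Total exposure: 5 + 3 + 4 + 5 + 5 + 2 + 2 + 6 + 5 = 37 hours.
After the first batch: Gamma(13 + 413, 4 + 37) = Gamma(426, 41).
Total count: 43 + 129 + 80 + 62 + 23 + 88 + 17 + 55 + 18 = 515.
Total exposure: 3 + 7 + 6 + 4 + 2 + 7 + 1 + 6 + 2 = 38 hours.
After the second batch: Gamma(426 + 515, 41 + 38) = Gamma(941, 79).
Posterior mean = α'/β' = 941/79.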